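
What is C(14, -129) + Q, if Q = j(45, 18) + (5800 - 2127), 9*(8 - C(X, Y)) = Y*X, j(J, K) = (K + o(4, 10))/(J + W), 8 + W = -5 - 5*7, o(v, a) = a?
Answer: 11617/3 ≈ 3872.3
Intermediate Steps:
W = -48 (W = -8 + (-5 - 5*7) = -8 + (-5 - 35) = -8 - 40 = -48)
j(J, K) = (10 + K)/(-48 + J) (j(J, K) = (K + 10)/(J - 48) = (10 + K)/(-48 + J))
C(X, Y) = 8 - X*Y/9 (C(X, Y) = 8 - Y*X/9 = 8 - X*Y/9)
Q = 10991/3 (Q = (10 + 18)/(-48 + 45) + (5800 - 2127) = 28/(-3) + 3673 = -⅓*28 + 3673 = -28/3 + 3673 = 10991/3 ≈ 3663.7)
C(14, -129) + Q = (8 - ⅑*14*(-129)) + 10991/3 = (8 + 602/3) + 10991/3 = 626/3 + 10991/3 = 11617/3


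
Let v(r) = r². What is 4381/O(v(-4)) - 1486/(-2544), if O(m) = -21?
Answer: -1852343/8904 ≈ -208.03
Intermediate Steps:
4381/O(v(-4)) - 1486/(-2544) = 4381/(-21) - 1486/(-2544) = 4381*(-1/21) - 1486*(-1/2544) = -4381/21 + 743/1272 = -1852343/8904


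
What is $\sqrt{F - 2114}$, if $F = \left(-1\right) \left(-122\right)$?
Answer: $2 i \sqrt{498} \approx 44.632 i$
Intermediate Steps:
$F = 122$
$\sqrt{F - 2114} = \sqrt{122 - 2114} = \sqrt{-1992} = 2 i \sqrt{498}$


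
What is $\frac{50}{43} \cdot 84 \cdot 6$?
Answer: $\frac{25200}{43} \approx 586.05$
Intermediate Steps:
$\frac{50}{43} \cdot 84 \cdot 6 = \frac{4200}{43} \cdot 6 = \frac{25200}{43}$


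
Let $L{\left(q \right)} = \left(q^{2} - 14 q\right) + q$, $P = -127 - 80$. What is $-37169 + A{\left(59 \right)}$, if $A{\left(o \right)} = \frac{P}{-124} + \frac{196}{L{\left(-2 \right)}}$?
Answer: $- \frac{69119083}{1860} \approx -37161.0$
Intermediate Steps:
$P = -207$ ($P = -127 - 80 = -207$)
$L{\left(q \right)} = q^{2} - 13 q$
$A{\left(o \right)} = \frac{15257}{1860}$ ($A{\left(o \right)} = - \frac{207}{-124} + \frac{196}{\left(-2\right) \left(-13 - 2\right)} = \left(-207\right) \left(- \frac{1}{124}\right) + \frac{196}{\left(-2\right) \left(-15\right)} = \frac{207}{124} + \frac{196}{30} = \frac{207}{124} + 196 \cdot \frac{1}{30} = \frac{207}{124} + \frac{98}{15} = \frac{15257}{1860}$)
$-37169 + A{\left(59 \right)} = -37169 + \frac{15257}{1860} = - \frac{69119083}{1860}$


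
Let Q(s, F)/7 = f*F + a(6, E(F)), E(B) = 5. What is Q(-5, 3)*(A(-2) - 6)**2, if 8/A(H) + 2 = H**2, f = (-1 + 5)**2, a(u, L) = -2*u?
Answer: 1008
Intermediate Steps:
f = 16 (f = 4**2 = 16)
A(H) = 8/(-2 + H**2)
Q(s, F) = -84 + 112*F (Q(s, F) = 7*(16*F - 2*6) = 7*(16*F - 12) = 7*(-12 + 16*F) = -84 + 112*F)
Q(-5, 3)*(A(-2) - 6)**2 = (-84 + 112*3)*(8/(-2 + (-2)**2) - 6)**2 = (-84 + 336)*(8/(-2 + 4) - 6)**2 = 252*(8/2 - 6)**2 = 252*(8*(1/2) - 6)**2 = 252*(4 - 6)**2 = 252*(-2)**2 = 252*4 = 1008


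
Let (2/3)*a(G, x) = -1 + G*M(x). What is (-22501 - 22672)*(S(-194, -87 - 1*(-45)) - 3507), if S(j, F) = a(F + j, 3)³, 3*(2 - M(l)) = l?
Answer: 16237592368251/8 ≈ 2.0297e+12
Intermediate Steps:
M(l) = 2 - l/3
a(G, x) = -3/2 + 3*G*(2 - x/3)/2 (a(G, x) = 3*(-1 + G*(2 - x/3))/2 = -3/2 + 3*G*(2 - x/3)/2)
S(j, F) = (-3/2 + 3*F/2 + 3*j/2)³ (S(j, F) = (-3/2 - (F + j)*(-6 + 3)/2)³ = (-3/2 - ½*(F + j)*(-3))³ = (-3/2 + (3*F/2 + 3*j/2))³ = (-3/2 + 3*F/2 + 3*j/2)³)
(-22501 - 22672)*(S(-194, -87 - 1*(-45)) - 3507) = (-22501 - 22672)*(27*(-1 + (-87 - 1*(-45)) - 194)³/8 - 3507) = -45173*(27*(-1 + (-87 + 45) - 194)³/8 - 3507) = -45173*(27*(-1 - 42 - 194)³/8 - 3507) = -45173*((27/8)*(-237)³ - 3507) = -45173*((27/8)*(-13312053) - 3507) = -45173*(-359425431/8 - 3507) = -45173*(-359453487/8) = 16237592368251/8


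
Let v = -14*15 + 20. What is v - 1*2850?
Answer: -3040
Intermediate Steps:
v = -190 (v = -210 + 20 = -190)
v - 1*2850 = -190 - 1*2850 = -190 - 2850 = -3040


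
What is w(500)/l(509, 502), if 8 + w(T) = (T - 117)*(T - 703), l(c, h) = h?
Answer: -77757/502 ≈ -154.89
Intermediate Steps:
w(T) = -8 + (-703 + T)*(-117 + T) (w(T) = -8 + (T - 117)*(T - 703) = -8 + (-117 + T)*(-703 + T) = -8 + (-703 + T)*(-117 + T))
w(500)/l(509, 502) = (82243 + 500**2 - 820*500)/502 = (82243 + 250000 - 410000)*(1/502) = -77757*1/502 = -77757/502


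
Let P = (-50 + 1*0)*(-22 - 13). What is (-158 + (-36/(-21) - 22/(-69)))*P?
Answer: -18833000/69 ≈ -2.7294e+5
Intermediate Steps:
P = 1750 (P = (-50 + 0)*(-35) = -50*(-35) = 1750)
(-158 + (-36/(-21) - 22/(-69)))*P = (-158 + (-36/(-21) - 22/(-69)))*1750 = (-158 + (-36*(-1/21) - 22*(-1/69)))*1750 = (-158 + (12/7 + 22/69))*1750 = (-158 + 982/483)*1750 = -75332/483*1750 = -18833000/69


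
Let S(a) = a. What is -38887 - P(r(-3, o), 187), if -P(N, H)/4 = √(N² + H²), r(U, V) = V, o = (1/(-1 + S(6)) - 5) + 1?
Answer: -38887 + 4*√874586/5 ≈ -38139.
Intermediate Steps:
o = -19/5 (o = (1/(-1 + 6) - 5) + 1 = (1/5 - 5) + 1 = (⅕ - 5) + 1 = -24/5 + 1 = -19/5 ≈ -3.8000)
P(N, H) = -4*√(H² + N²) (P(N, H) = -4*√(N² + H²) = -4*√(H² + N²))
-38887 - P(r(-3, o), 187) = -38887 - (-4)*√(187² + (-19/5)²) = -38887 - (-4)*√(34969 + 361/25) = -38887 - (-4)*√(874586/25) = -38887 - (-4)*√874586/5 = -38887 + 4*√874586/5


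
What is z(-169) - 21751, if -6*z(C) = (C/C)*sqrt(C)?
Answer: -21751 - 13*I/6 ≈ -21751.0 - 2.1667*I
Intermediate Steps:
z(C) = -sqrt(C)/6 (z(C) = -C/C*sqrt(C)/6 = -sqrt(C)/6)
z(-169) - 21751 = -13*I/6 - 21751 = -21751 - 13*I/6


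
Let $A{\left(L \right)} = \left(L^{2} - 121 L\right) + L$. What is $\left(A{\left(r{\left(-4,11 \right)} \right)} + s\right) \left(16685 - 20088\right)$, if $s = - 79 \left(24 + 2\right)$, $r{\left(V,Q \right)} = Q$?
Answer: $11069959$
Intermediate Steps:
$A{\left(L \right)} = L^{2} - 120 L$
$s = -2054$ ($s = \left(-79\right) 26 = -2054$)
$\left(A{\left(r{\left(-4,11 \right)} \right)} + s\right) \left(16685 - 20088\right) = \left(11 \left(-120 + 11\right) - 2054\right) \left(16685 - 20088\right) = \left(11 \left(-109\right) - 2054\right) \left(-3403\right) = \left(-1199 - 2054\right) \left(-3403\right) = \left(-3253\right) \left(-3403\right) = 11069959$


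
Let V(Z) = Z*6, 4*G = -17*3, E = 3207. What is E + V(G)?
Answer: 6261/2 ≈ 3130.5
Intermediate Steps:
G = -51/4 (G = (-17*3)/4 = (1/4)*(-51) = -51/4 ≈ -12.750)
V(Z) = 6*Z
E + V(G) = 3207 + 6*(-51/4) = 3207 - 153/2 = 6261/2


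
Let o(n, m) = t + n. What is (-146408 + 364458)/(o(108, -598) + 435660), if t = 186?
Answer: 109025/217977 ≈ 0.50017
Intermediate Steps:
o(n, m) = 186 + n
(-146408 + 364458)/(o(108, -598) + 435660) = (-146408 + 364458)/((186 + 108) + 435660) = 218050/(294 + 435660) = 218050/435954 = 218050*(1/435954) = 109025/217977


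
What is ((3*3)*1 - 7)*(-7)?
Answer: -14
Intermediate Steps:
((3*3)*1 - 7)*(-7) = (9*1 - 7)*(-7) = (9 - 7)*(-7) = 2*(-7) = -14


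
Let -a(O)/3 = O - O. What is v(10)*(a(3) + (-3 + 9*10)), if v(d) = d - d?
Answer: 0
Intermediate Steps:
v(d) = 0
a(O) = 0 (a(O) = -3*(O - O) = -3*0 = 0)
v(10)*(a(3) + (-3 + 9*10)) = 0*(0 + (-3 + 9*10)) = 0*(0 + (-3 + 90)) = 0*(0 + 87) = 0*87 = 0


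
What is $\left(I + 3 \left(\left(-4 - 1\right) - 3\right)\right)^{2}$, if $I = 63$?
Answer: $1521$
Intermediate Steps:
$\left(I + 3 \left(\left(-4 - 1\right) - 3\right)\right)^{2} = \left(63 + 3 \left(\left(-4 - 1\right) - 3\right)\right)^{2} = \left(63 + 3 \left(-5 - 3\right)\right)^{2} = \left(63 + 3 \left(-8\right)\right)^{2} = \left(63 - 24\right)^{2} = 39^{2} = 1521$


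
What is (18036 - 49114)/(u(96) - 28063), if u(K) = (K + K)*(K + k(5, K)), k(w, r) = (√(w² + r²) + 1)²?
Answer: -54847479974/3113272876993 + 11933952*√9241/3113272876993 ≈ -0.017249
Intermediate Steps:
k(w, r) = (1 + √(r² + w²))² (k(w, r) = (√(r² + w²) + 1)² = (1 + √(r² + w²))²)
u(K) = 2*K*(K + (1 + √(25 + K²))²) (u(K) = (K + K)*(K + (1 + √(K² + 5²))²) = (2*K)*(K + (1 + √(K² + 25))²) = (2*K)*(K + (1 + √(25 + K²))²) = 2*K*(K + (1 + √(25 + K²))²))
(18036 - 49114)/(u(96) - 28063) = (18036 - 49114)/(2*96*(96 + (1 + √(25 + 96²))²) - 28063) = -31078/(2*96*(96 + (1 + √(25 + 9216))²) - 28063) = -31078/(2*96*(96 + (1 + √9241)²) - 28063) = -31078/((18432 + 192*(1 + √9241)²) - 28063) = -31078/(-9631 + 192*(1 + √9241)²)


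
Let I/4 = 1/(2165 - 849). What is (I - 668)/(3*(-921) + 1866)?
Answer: 73257/98371 ≈ 0.74470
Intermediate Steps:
I = 1/329 (I = 4/(2165 - 849) = 4/1316 = 4*(1/1316) = 1/329 ≈ 0.0030395)
(I - 668)/(3*(-921) + 1866) = (1/329 - 668)/(3*(-921) + 1866) = -219771/(329*(-2763 + 1866)) = -219771/329/(-897) = -219771/329*(-1/897) = 73257/98371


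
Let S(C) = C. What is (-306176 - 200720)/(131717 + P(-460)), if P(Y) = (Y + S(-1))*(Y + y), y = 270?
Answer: -506896/219307 ≈ -2.3114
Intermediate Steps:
P(Y) = (-1 + Y)*(270 + Y) (P(Y) = (Y - 1)*(Y + 270) = (-1 + Y)*(270 + Y))
(-306176 - 200720)/(131717 + P(-460)) = (-306176 - 200720)/(131717 + (-270 + (-460)² + 269*(-460))) = -506896/(131717 + (-270 + 211600 - 123740)) = -506896/(131717 + 87590) = -506896/219307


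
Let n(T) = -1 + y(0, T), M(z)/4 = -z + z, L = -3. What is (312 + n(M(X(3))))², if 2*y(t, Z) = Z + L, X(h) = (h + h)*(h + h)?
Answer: 383161/4 ≈ 95790.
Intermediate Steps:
X(h) = 4*h² (X(h) = (2*h)*(2*h) = 4*h²)
M(z) = 0 (M(z) = 4*(-z + z) = 4*0 = 0)
y(t, Z) = -3/2 + Z/2 (y(t, Z) = (Z - 3)/2 = (-3 + Z)/2 = -3/2 + Z/2)
n(T) = -5/2 + T/2 (n(T) = -1 + (-3/2 + T/2) = -5/2 + T/2)
(312 + n(M(X(3))))² = (312 + (-5/2 + (½)*0))² = (312 + (-5/2 + 0))² = (312 - 5/2)² = (619/2)² = 383161/4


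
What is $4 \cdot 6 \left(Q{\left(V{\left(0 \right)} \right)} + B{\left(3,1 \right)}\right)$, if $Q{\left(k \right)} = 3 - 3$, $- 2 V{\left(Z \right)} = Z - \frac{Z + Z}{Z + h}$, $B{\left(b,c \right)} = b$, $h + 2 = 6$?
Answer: $72$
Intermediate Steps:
$h = 4$ ($h = -2 + 6 = 4$)
$V{\left(Z \right)} = - \frac{Z}{2} + \frac{Z}{4 + Z}$ ($V{\left(Z \right)} = - \frac{Z - \frac{Z + Z}{Z + 4}}{2} = - \frac{Z - \frac{2 Z}{4 + Z}}{2} = - \frac{Z}{2} + \frac{Z}{4 + Z}$)
$Q{\left(k \right)} = 0$ ($Q{\left(k \right)} = 3 - 3 = 0$)
$4 \cdot 6 \left(Q{\left(V{\left(0 \right)} \right)} + B{\left(3,1 \right)}\right) = 4 \cdot 6 \left(0 + 3\right) = 24 \cdot 3 = 72$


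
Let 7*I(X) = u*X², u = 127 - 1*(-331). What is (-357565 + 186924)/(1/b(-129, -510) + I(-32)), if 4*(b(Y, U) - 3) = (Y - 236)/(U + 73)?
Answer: -6699877583/2630588364 ≈ -2.5469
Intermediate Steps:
u = 458 (u = 127 + 331 = 458)
b(Y, U) = 3 + (-236 + Y)/(4*(73 + U)) (b(Y, U) = 3 + ((Y - 236)/(U + 73))/4 = 3 + ((-236 + Y)/(73 + U))/4 = 3 + (-236 + Y)/(4*(73 + U)))
I(X) = 458*X²/7 (I(X) = (458*X²)/7 = 458*X²/7)
(-357565 + 186924)/(1/b(-129, -510) + I(-32)) = (-357565 + 186924)/(1/((640 - 129 + 12*(-510))/(4*(73 - 510))) + (458/7)*(-32)²) = -170641/(1/((¼)*(640 - 129 - 6120)/(-437)) + (458/7)*1024) = -170641/(1/((¼)*(-1/437)*(-5609)) + 468992/7) = -170641/(1/(5609/1748) + 468992/7) = -170641/(1748/5609 + 468992/7) = -170641/2630588364/39263 = -170641*39263/2630588364 = -6699877583/2630588364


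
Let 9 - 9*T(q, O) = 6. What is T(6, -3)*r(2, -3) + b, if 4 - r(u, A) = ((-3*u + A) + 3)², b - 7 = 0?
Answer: -11/3 ≈ -3.6667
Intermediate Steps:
b = 7 (b = 7 + 0 = 7)
T(q, O) = ⅓ (T(q, O) = 1 - ⅑*6 = 1 - ⅔ = ⅓)
r(u, A) = 4 - (3 + A - 3*u)² (r(u, A) = 4 - ((-3*u + A) + 3)² = 4 - ((A - 3*u) + 3)² = 4 - (3 + A - 3*u)²)
T(6, -3)*r(2, -3) + b = (4 - (3 - 3 - 3*2)²)/3 + 7 = (4 - (3 - 3 - 6)²)/3 + 7 = (4 - 1*(-6)²)/3 + 7 = (4 - 1*36)/3 + 7 = (4 - 36)/3 + 7 = (⅓)*(-32) + 7 = -32/3 + 7 = -11/3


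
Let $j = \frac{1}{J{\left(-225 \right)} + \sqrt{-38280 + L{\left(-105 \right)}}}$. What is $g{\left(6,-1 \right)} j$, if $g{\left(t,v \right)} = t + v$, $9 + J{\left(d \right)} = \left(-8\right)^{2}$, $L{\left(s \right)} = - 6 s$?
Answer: $\frac{11}{1627} - \frac{i \sqrt{1506}}{1627} \approx 0.0067609 - 0.023852 i$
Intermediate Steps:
$J{\left(d \right)} = 55$ ($J{\left(d \right)} = -9 + \left(-8\right)^{2} = -9 + 64 = 55$)
$j = \frac{1}{55 + 5 i \sqrt{1506}}$ ($j = \frac{1}{55 + \sqrt{-38280 - -630}} = \frac{1}{55 + \sqrt{-38280 + 630}} = \frac{1}{55 + \sqrt{-37650}} = \frac{1}{55 + 5 i \sqrt{1506}} \approx 0.0013522 - 0.0047704 i$)
$g{\left(6,-1 \right)} j = \left(6 - 1\right) \left(\frac{11}{8135} - \frac{i \sqrt{1506}}{8135}\right) = 5 \left(\frac{11}{8135} - \frac{i \sqrt{1506}}{8135}\right) = \frac{11}{1627} - \frac{i \sqrt{1506}}{1627}$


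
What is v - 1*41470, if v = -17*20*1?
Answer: -41810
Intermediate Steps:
v = -340 (v = -340*1 = -340)
v - 1*41470 = -340 - 1*41470 = -340 - 41470 = -41810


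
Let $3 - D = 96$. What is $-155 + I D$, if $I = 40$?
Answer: $-3875$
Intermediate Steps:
$D = -93$ ($D = 3 - 96 = -93$)
$-155 + I D = -155 + 40 \left(-93\right) = -155 - 3720 = -3875$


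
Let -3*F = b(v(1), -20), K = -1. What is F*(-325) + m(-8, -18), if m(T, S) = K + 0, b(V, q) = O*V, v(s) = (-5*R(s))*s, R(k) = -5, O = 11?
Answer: 89372/3 ≈ 29791.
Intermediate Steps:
v(s) = 25*s (v(s) = (-5*(-5))*s = 25*s)
b(V, q) = 11*V
F = -275/3 (F = -11*25*1/3 = -11*25/3 = -1/3*275 = -275/3 ≈ -91.667)
m(T, S) = -1 (m(T, S) = -1 + 0 = -1)
F*(-325) + m(-8, -18) = -275/3*(-325) - 1 = 89375/3 - 1 = 89372/3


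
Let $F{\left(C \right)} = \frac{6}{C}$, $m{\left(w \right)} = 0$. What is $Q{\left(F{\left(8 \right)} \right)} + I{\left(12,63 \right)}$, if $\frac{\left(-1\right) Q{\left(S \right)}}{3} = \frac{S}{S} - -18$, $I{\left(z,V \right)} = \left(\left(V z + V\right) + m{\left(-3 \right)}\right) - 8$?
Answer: $754$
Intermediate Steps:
$I{\left(z,V \right)} = -8 + V + V z$ ($I{\left(z,V \right)} = \left(\left(V z + V\right) + 0\right) - 8 = \left(\left(V + V z\right) + 0\right) - 8 = \left(V + V z\right) - 8 = -8 + V + V z$)
$Q{\left(S \right)} = -57$ ($Q{\left(S \right)} = - 3 \left(\frac{S}{S} - -18\right) = - 3 \left(1 + 18\right) = \left(-3\right) 19 = -57$)
$Q{\left(F{\left(8 \right)} \right)} + I{\left(12,63 \right)} = -57 + \left(-8 + 63 + 63 \cdot 12\right) = -57 + \left(-8 + 63 + 756\right) = -57 + 811 = 754$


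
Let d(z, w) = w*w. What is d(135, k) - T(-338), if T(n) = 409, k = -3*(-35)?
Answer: 10616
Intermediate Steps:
k = 105
d(z, w) = w²
d(135, k) - T(-338) = 105² - 1*409 = 11025 - 409 = 10616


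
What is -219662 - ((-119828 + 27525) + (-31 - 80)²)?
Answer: -139680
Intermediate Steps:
-219662 - ((-119828 + 27525) + (-31 - 80)²) = -219662 - (-92303 + (-111)²) = -219662 - (-92303 + 12321) = -219662 - 1*(-79982) = -219662 + 79982 = -139680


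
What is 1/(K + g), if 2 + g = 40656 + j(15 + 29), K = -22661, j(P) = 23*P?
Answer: 1/19005 ≈ 5.2618e-5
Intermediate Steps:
g = 41666 (g = -2 + (40656 + 23*(15 + 29)) = -2 + (40656 + 23*44) = -2 + (40656 + 1012) = -2 + 41668 = 41666)
1/(K + g) = 1/(-22661 + 41666) = 1/19005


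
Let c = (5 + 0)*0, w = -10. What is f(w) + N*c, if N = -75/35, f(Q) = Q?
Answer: -10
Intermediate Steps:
c = 0 (c = 5*0 = 0)
N = -15/7 (N = -75*1/35 = -15/7 ≈ -2.1429)
f(w) + N*c = -10 - 15/7*0 = -10 + 0 = -10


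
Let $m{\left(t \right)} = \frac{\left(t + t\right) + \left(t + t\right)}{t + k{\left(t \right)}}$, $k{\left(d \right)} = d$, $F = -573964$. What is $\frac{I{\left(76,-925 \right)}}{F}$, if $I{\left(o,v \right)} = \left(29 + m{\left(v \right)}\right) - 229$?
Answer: $\frac{99}{286982} \approx 0.00034497$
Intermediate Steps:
$m{\left(t \right)} = 2$ ($m{\left(t \right)} = \frac{\left(t + t\right) + \left(t + t\right)}{t + t} = \frac{2 t + 2 t}{2 t} = 4 t \frac{1}{2 t} = 2$)
$I{\left(o,v \right)} = -198$ ($I{\left(o,v \right)} = \left(29 + 2\right) - 229 = 31 - 229 = -198$)
$\frac{I{\left(76,-925 \right)}}{F} = - \frac{198}{-573964} = \left(-198\right) \left(- \frac{1}{573964}\right) = \frac{99}{286982}$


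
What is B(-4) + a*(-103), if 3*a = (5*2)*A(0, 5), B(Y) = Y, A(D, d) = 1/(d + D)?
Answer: -218/3 ≈ -72.667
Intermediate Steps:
A(D, d) = 1/(D + d)
a = ⅔ (a = ((5*2)/(0 + 5))/3 = (10/5)/3 = (10*(⅕))/3 = (⅓)*2 = ⅔ ≈ 0.66667)
B(-4) + a*(-103) = -4 + (⅔)*(-103) = -4 - 206/3 = -218/3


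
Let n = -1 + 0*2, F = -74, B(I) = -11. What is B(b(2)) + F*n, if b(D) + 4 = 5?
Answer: 63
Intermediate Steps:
b(D) = 1 (b(D) = -4 + 5 = 1)
n = -1 (n = -1 + 0 = -1)
B(b(2)) + F*n = -11 - 74*(-1) = -11 + 74 = 63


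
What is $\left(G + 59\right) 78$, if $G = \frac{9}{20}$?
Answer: $\frac{46371}{10} \approx 4637.1$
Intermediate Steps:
$G = \frac{9}{20}$ ($G = 9 \cdot \frac{1}{20} = \frac{9}{20} \approx 0.45$)
$\left(G + 59\right) 78 = \left(\frac{9}{20} + 59\right) 78 = \frac{1189}{20} \cdot 78 = \frac{46371}{10}$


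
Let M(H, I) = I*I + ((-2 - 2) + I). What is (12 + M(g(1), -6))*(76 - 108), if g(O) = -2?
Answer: -1216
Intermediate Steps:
M(H, I) = -4 + I + I² (M(H, I) = I² + (-4 + I) = -4 + I + I²)
(12 + M(g(1), -6))*(76 - 108) = (12 + (-4 - 6 + (-6)²))*(76 - 108) = (12 + (-4 - 6 + 36))*(-32) = (12 + 26)*(-32) = 38*(-32) = -1216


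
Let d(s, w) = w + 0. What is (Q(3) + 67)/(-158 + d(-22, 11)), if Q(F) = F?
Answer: -10/21 ≈ -0.47619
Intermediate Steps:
d(s, w) = w
(Q(3) + 67)/(-158 + d(-22, 11)) = (3 + 67)/(-158 + 11) = 70/(-147) = 70*(-1/147) = -10/21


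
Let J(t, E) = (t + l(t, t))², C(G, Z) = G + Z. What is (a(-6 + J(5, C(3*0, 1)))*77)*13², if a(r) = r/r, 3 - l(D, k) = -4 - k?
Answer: 13013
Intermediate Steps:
l(D, k) = 7 + k (l(D, k) = 3 - (-4 - k) = 3 + (4 + k) = 7 + k)
J(t, E) = (7 + 2*t)² (J(t, E) = (t + (7 + t))² = (7 + 2*t)²)
a(r) = 1
(a(-6 + J(5, C(3*0, 1)))*77)*13² = (1*77)*13² = 77*169 = 13013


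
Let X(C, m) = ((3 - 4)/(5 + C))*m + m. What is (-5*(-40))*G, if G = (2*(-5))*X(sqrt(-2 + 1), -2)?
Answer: 42000/13 + 2000*I/13 ≈ 3230.8 + 153.85*I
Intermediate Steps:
X(C, m) = m - m/(5 + C) (X(C, m) = (-1/(5 + C))*m + m = -m/(5 + C) + m = m - m/(5 + C))
G = 10*(4 + I)*(5 - I)/13 (G = (2*(-5))*(-2*(4 + sqrt(-2 + 1))/(5 + sqrt(-2 + 1))) = -(-20)*(4 + sqrt(-1))/(5 + sqrt(-1)) = -(-20)*(4 + I)/(5 + I) = -(-20)*(5 - I)/26*(4 + I) = -(-10)*(4 + I)*(5 - I)/13 = 10*(4 + I)*(5 - I)/13 ≈ 16.154 + 0.76923*I)
(-5*(-40))*G = (-5*(-40))*(210/13 + 10*I/13) = 200*(210/13 + 10*I/13) = 42000/13 + 2000*I/13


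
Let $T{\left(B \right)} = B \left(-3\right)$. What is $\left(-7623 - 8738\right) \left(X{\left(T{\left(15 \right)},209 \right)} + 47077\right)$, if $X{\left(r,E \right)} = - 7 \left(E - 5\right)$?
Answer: $-746863289$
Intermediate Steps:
$T{\left(B \right)} = - 3 B$
$X{\left(r,E \right)} = 35 - 7 E$ ($X{\left(r,E \right)} = - 7 \left(-5 + E\right) = 35 - 7 E$)
$\left(-7623 - 8738\right) \left(X{\left(T{\left(15 \right)},209 \right)} + 47077\right) = \left(-7623 - 8738\right) \left(\left(35 - 1463\right) + 47077\right) = - 16361 \left(\left(35 - 1463\right) + 47077\right) = - 16361 \left(-1428 + 47077\right) = \left(-16361\right) 45649 = -746863289$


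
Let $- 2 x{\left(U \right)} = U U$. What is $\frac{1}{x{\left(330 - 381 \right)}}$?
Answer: $- \frac{2}{2601} \approx -0.00076894$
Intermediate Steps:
$x{\left(U \right)} = - \frac{U^{2}}{2}$ ($x{\left(U \right)} = - \frac{U U}{2} = - \frac{U^{2}}{2}$)
$\frac{1}{x{\left(330 - 381 \right)}} = \frac{1}{\left(- \frac{1}{2}\right) \left(330 - 381\right)^{2}} = \frac{1}{\left(- \frac{1}{2}\right) \left(-51\right)^{2}} = \frac{1}{\left(- \frac{1}{2}\right) 2601} = \frac{1}{- \frac{2601}{2}} = - \frac{2}{2601}$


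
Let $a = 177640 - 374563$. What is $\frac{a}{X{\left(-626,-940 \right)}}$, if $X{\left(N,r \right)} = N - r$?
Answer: $- \frac{196923}{314} \approx -627.14$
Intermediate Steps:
$a = -196923$
$\frac{a}{X{\left(-626,-940 \right)}} = - \frac{196923}{-626 - -940} = - \frac{196923}{-626 + 940} = - \frac{196923}{314}$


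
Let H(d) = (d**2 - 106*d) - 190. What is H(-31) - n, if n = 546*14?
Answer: -3587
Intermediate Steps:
H(d) = -190 + d**2 - 106*d
n = 7644
H(-31) - n = (-190 + (-31)**2 - 106*(-31)) - 1*7644 = (-190 + 961 + 3286) - 7644 = 4057 - 7644 = -3587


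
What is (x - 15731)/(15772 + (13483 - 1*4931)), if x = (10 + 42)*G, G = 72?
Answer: -11987/24324 ≈ -0.49281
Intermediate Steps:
x = 3744 (x = (10 + 42)*72 = 52*72 = 3744)
(x - 15731)/(15772 + (13483 - 1*4931)) = (3744 - 15731)/(15772 + (13483 - 1*4931)) = -11987/(15772 + (13483 - 4931)) = -11987/(15772 + 8552) = -11987/24324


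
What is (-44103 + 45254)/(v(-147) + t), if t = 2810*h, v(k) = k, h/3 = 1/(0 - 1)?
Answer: -1151/8577 ≈ -0.13420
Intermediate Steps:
h = -3 (h = 3/(0 - 1) = 3/(-1) = 3*(-1) = -3)
t = -8430 (t = 2810*(-3) = -8430)
(-44103 + 45254)/(v(-147) + t) = (-44103 + 45254)/(-147 - 8430) = 1151/(-8577) = 1151*(-1/8577) = -1151/8577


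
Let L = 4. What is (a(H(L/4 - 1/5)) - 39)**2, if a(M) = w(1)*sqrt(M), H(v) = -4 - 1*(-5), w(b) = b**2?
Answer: 1444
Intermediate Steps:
H(v) = 1 (H(v) = -4 + 5 = 1)
a(M) = sqrt(M) (a(M) = 1**2*sqrt(M) = 1*sqrt(M) = sqrt(M))
(a(H(L/4 - 1/5)) - 39)**2 = (sqrt(1) - 39)**2 = (1 - 39)**2 = (-38)**2 = 1444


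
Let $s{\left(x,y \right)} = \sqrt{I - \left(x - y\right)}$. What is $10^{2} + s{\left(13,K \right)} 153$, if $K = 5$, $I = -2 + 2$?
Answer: $100 + 306 i \sqrt{2} \approx 100.0 + 432.75 i$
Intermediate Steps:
$I = 0$
$s{\left(x,y \right)} = \sqrt{y - x}$ ($s{\left(x,y \right)} = \sqrt{0 - \left(x - y\right)} = \sqrt{y - x}$)
$10^{2} + s{\left(13,K \right)} 153 = 10^{2} + \sqrt{5 - 13} \cdot 153 = 100 + \sqrt{5 - 13} \cdot 153 = 100 + \sqrt{-8} \cdot 153 = 100 + 2 i \sqrt{2} \cdot 153 = 100 + 306 i \sqrt{2}$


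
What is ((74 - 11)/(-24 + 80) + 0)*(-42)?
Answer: -189/4 ≈ -47.250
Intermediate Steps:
((74 - 11)/(-24 + 80) + 0)*(-42) = (63/56 + 0)*(-42) = (63*(1/56) + 0)*(-42) = (9/8 + 0)*(-42) = (9/8)*(-42) = -189/4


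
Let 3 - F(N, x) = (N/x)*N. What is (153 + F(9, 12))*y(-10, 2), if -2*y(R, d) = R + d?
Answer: 597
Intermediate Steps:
F(N, x) = 3 - N**2/x (F(N, x) = 3 - N/x*N = 3 - N**2/x)
y(R, d) = -R/2 - d/2 (y(R, d) = -(R + d)/2 = -R/2 - d/2)
(153 + F(9, 12))*y(-10, 2) = (153 + (3 - 1*9**2/12))*(-1/2*(-10) - 1/2*2) = (153 + (3 - 1*81*1/12))*(5 - 1) = (153 + (3 - 27/4))*4 = (153 - 15/4)*4 = (597/4)*4 = 597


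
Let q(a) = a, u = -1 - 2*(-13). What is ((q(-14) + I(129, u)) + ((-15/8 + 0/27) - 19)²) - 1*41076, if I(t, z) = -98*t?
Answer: -3410959/64 ≈ -53296.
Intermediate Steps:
u = 25 (u = -1 + 26 = 25)
((q(-14) + I(129, u)) + ((-15/8 + 0/27) - 19)²) - 1*41076 = ((-14 - 98*129) + ((-15/8 + 0/27) - 19)²) - 1*41076 = ((-14 - 12642) + ((-15*⅛ + 0*(1/27)) - 19)²) - 41076 = (-12656 + ((-15/8 + 0) - 19)²) - 41076 = (-12656 + (-15/8 - 19)²) - 41076 = (-12656 + (-167/8)²) - 41076 = (-12656 + 27889/64) - 41076 = -782095/64 - 41076 = -3410959/64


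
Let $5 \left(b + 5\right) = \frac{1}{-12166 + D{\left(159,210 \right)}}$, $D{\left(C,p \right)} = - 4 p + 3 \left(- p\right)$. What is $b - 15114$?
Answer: $- \frac{1030813421}{68180} \approx -15119.0$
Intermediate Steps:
$D{\left(C,p \right)} = - 7 p$ ($D{\left(C,p \right)} = - 4 p - 3 p = - 7 p$)
$b = - \frac{340901}{68180}$ ($b = -5 + \frac{1}{5 \left(-12166 - 1470\right)} = -5 + \frac{1}{5 \left(-13636\right)} = -5 + \frac{1}{5} \left(- \frac{1}{13636}\right) = -5 - \frac{1}{68180} = - \frac{340901}{68180} \approx -5.0$)
$b - 15114 = - \frac{340901}{68180} - 15114 = - \frac{1030813421}{68180}$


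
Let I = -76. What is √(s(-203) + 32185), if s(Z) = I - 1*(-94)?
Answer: √32203 ≈ 179.45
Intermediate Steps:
s(Z) = 18 (s(Z) = -76 - 1*(-94) = -76 + 94 = 18)
√(s(-203) + 32185) = √(18 + 32185) = √32203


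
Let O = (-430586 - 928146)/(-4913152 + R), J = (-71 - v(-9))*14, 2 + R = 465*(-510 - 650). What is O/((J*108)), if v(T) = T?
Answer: -339683/127786055544 ≈ -2.6582e-6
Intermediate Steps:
R = -539402 (R = -2 + 465*(-510 - 650) = -2 + 465*(-1160) = -2 - 539400 = -539402)
J = -868 (J = (-71 - 1*(-9))*14 = (-71 + 9)*14 = -62*14 = -868)
O = 679366/2726277 (O = (-430586 - 928146)/(-4913152 - 539402) = -1358732/(-5452554) = -1358732*(-1/5452554) = 679366/2726277 ≈ 0.24919)
O/((J*108)) = 679366/(2726277*((-868*108))) = (679366/2726277)/(-93744) = (679366/2726277)*(-1/93744) = -339683/127786055544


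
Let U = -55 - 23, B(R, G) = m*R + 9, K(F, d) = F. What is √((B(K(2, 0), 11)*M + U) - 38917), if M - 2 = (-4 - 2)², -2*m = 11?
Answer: I*√39071 ≈ 197.66*I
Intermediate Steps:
m = -11/2 (m = -½*11 = -11/2 ≈ -5.5000)
B(R, G) = 9 - 11*R/2 (B(R, G) = -11*R/2 + 9 = 9 - 11*R/2)
M = 38 (M = 2 + (-4 - 2)² = 2 + (-6)² = 2 + 36 = 38)
U = -78
√((B(K(2, 0), 11)*M + U) - 38917) = √(((9 - 11/2*2)*38 - 78) - 38917) = √(((9 - 11)*38 - 78) - 38917) = √((-2*38 - 78) - 38917) = √((-76 - 78) - 38917) = √(-154 - 38917) = √(-39071) = I*√39071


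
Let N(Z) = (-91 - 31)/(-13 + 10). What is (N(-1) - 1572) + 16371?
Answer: 44519/3 ≈ 14840.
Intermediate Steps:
N(Z) = 122/3 (N(Z) = -122/(-3) = -122*(-⅓) = 122/3)
(N(-1) - 1572) + 16371 = (122/3 - 1572) + 16371 = -4594/3 + 16371 = 44519/3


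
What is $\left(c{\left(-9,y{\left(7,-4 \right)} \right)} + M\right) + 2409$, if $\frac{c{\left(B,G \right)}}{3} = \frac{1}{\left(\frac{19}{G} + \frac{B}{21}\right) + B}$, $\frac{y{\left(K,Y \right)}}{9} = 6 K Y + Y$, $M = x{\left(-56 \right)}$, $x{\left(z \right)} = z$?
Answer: $\frac{240681745}{102301} \approx 2352.7$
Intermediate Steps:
$M = -56$
$y{\left(K,Y \right)} = 9 Y + 54 K Y$ ($y{\left(K,Y \right)} = 9 \left(6 K Y + Y\right) = 9 \left(Y + 6 K Y\right) = 9 Y + 54 K Y$)
$c{\left(B,G \right)} = \frac{3}{\frac{19}{G} + \frac{22 B}{21}}$ ($c{\left(B,G \right)} = \frac{3}{\left(\frac{19}{G} + \frac{B}{21}\right) + B} = \frac{3}{\frac{19}{G} + \frac{22 B}{21}}$)
$\left(c{\left(-9,y{\left(7,-4 \right)} \right)} + M\right) + 2409 = \left(\frac{63 \cdot 9 \left(-4\right) \left(1 + 6 \cdot 7\right)}{399 + 22 \left(-9\right) 9 \left(-4\right) \left(1 + 6 \cdot 7\right)} - 56\right) + 2409 = \left(\frac{63 \cdot 9 \left(-4\right) \left(1 + 42\right)}{399 + 22 \left(-9\right) 9 \left(-4\right) \left(1 + 42\right)} - 56\right) + 2409 = \left(\frac{63 \cdot 9 \left(-4\right) 43}{399 + 22 \left(-9\right) 9 \left(-4\right) 43} - 56\right) + 2409 = \left(63 \left(-1548\right) \frac{1}{399 + 22 \left(-9\right) \left(-1548\right)} - 56\right) + 2409 = \left(63 \left(-1548\right) \frac{1}{399 + 306504} - 56\right) + 2409 = \left(63 \left(-1548\right) \frac{1}{306903} - 56\right) + 2409 = \left(- \frac{32508}{102301} - 56\right) + 2409 = - \frac{5761364}{102301} + 2409 = \frac{240681745}{102301}$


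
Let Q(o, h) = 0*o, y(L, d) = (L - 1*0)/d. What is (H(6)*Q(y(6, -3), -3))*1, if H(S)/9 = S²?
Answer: 0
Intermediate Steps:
y(L, d) = L/d (y(L, d) = (L + 0)/d = L/d)
Q(o, h) = 0
H(S) = 9*S²
(H(6)*Q(y(6, -3), -3))*1 = ((9*6²)*0)*1 = ((9*36)*0)*1 = (324*0)*1 = 0*1 = 0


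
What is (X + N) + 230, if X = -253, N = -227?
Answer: -250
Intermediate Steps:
(X + N) + 230 = (-253 - 227) + 230 = -480 + 230 = -250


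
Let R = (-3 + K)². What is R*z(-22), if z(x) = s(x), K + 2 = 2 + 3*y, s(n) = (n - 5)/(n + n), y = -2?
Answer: 2187/44 ≈ 49.705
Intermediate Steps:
s(n) = (-5 + n)/(2*n) (s(n) = (-5 + n)/((2*n)) = (-5 + n)*(1/(2*n)) = (-5 + n)/(2*n))
K = -6 (K = -2 + (2 + 3*(-2)) = -2 + (2 - 6) = -2 - 4 = -6)
z(x) = (-5 + x)/(2*x)
R = 81 (R = (-3 - 6)² = (-9)² = 81)
R*z(-22) = 81*((½)*(-5 - 22)/(-22)) = 81*((½)*(-1/22)*(-27)) = 81*(27/44) = 2187/44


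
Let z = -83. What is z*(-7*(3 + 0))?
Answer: 1743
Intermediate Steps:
z*(-7*(3 + 0)) = -(-581)*(3 + 0) = -(-581)*3 = -83*(-21) = 1743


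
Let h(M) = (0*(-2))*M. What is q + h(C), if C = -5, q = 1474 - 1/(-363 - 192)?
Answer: 818071/555 ≈ 1474.0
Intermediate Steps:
q = 818071/555 (q = 1474 - 1/(-555) = 1474 - 1*(-1/555) = 1474 + 1/555 = 818071/555 ≈ 1474.0)
h(M) = 0 (h(M) = 0*M = 0)
q + h(C) = 818071/555 + 0 = 818071/555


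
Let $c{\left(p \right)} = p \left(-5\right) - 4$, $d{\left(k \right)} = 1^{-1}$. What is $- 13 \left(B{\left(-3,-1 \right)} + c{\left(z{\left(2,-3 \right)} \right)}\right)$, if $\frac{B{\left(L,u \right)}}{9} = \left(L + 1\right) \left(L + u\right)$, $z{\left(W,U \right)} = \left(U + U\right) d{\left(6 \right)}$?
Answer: $-1274$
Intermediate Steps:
$d{\left(k \right)} = 1$
$z{\left(W,U \right)} = 2 U$ ($z{\left(W,U \right)} = \left(U + U\right) 1 = 2 U 1 = 2 U$)
$B{\left(L,u \right)} = 9 \left(1 + L\right) \left(L + u\right)$ ($B{\left(L,u \right)} = 9 \left(L + 1\right) \left(L + u\right) = 9 \left(1 + L\right) \left(L + u\right)$)
$c{\left(p \right)} = -4 - 5 p$ ($c{\left(p \right)} = - 5 p - 4 = -4 - 5 p$)
$- 13 \left(B{\left(-3,-1 \right)} + c{\left(z{\left(2,-3 \right)} \right)}\right) = - 13 \left(\left(9 \left(-3\right) + 9 \left(-1\right) + 9 \left(-3\right)^{2} + 9 \left(-3\right) \left(-1\right)\right) - \left(4 + 5 \cdot 2 \left(-3\right)\right)\right) = - 13 \left(\left(-27 - 9 + 9 \cdot 9 + 27\right) - -26\right) = - 13 \left(\left(-27 - 9 + 81 + 27\right) + \left(-4 + 30\right)\right) = - 13 \left(72 + 26\right) = \left(-13\right) 98 = -1274$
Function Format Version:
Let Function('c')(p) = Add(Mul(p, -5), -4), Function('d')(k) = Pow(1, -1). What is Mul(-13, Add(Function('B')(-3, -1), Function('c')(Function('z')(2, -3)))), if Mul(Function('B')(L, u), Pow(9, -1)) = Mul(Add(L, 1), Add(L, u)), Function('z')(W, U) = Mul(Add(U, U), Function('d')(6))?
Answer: -1274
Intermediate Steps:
Function('d')(k) = 1
Function('z')(W, U) = Mul(2, U) (Function('z')(W, U) = Mul(Add(U, U), 1) = Mul(Mul(2, U), 1) = Mul(2, U))
Function('B')(L, u) = Mul(9, Add(1, L), Add(L, u)) (Function('B')(L, u) = Mul(9, Mul(Add(L, 1), Add(L, u))) = Mul(9, Mul(Add(1, L), Add(L, u))) = Mul(9, Add(1, L), Add(L, u)))
Function('c')(p) = Add(-4, Mul(-5, p)) (Function('c')(p) = Add(Mul(-5, p), -4) = Add(-4, Mul(-5, p)))
Mul(-13, Add(Function('B')(-3, -1), Function('c')(Function('z')(2, -3)))) = Mul(-13, Add(Add(Mul(9, -3), Mul(9, -1), Mul(9, Pow(-3, 2)), Mul(9, -3, -1)), Add(-4, Mul(-5, Mul(2, -3))))) = Mul(-13, Add(Add(-27, -9, Mul(9, 9), 27), Add(-4, Mul(-5, -6)))) = Mul(-13, Add(Add(-27, -9, 81, 27), Add(-4, 30))) = Mul(-13, Add(72, 26)) = Mul(-13, 98) = -1274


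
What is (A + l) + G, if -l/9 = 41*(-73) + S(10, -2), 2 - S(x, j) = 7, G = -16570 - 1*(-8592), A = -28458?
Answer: -9454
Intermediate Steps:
G = -7978 (G = -16570 + 8592 = -7978)
S(x, j) = -5 (S(x, j) = 2 - 1*7 = 2 - 7 = -5)
l = 26982 (l = -9*(41*(-73) - 5) = -9*(-2993 - 5) = -9*(-2998) = 26982)
(A + l) + G = (-28458 + 26982) - 7978 = -1476 - 7978 = -9454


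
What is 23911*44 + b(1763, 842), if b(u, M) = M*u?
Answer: 2536530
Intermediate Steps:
23911*44 + b(1763, 842) = 23911*44 + 842*1763 = 1052084 + 1484446 = 2536530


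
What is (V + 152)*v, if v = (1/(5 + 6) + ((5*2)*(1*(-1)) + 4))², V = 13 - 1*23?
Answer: 599950/121 ≈ 4958.3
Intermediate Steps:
V = -10 (V = 13 - 23 = -10)
v = 4225/121 (v = (1/11 + (10*(-1) + 4))² = (1/11 + (-10 + 4))² = (1/11 - 6)² = (-65/11)² = 4225/121 ≈ 34.917)
(V + 152)*v = (-10 + 152)*(4225/121) = 142*(4225/121) = 599950/121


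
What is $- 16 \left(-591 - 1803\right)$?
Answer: $38304$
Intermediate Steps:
$- 16 \left(-591 - 1803\right) = \left(-16\right) \left(-2394\right) = 38304$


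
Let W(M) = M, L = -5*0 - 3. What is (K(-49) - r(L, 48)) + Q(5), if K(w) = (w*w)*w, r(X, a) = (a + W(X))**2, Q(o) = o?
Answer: -119669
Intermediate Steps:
L = -3 (L = 0 - 3 = -3)
r(X, a) = (X + a)**2 (r(X, a) = (a + X)**2 = (X + a)**2)
K(w) = w**3 (K(w) = w**2*w = w**3)
(K(-49) - r(L, 48)) + Q(5) = ((-49)**3 - (-3 + 48)**2) + 5 = (-117649 - 1*45**2) + 5 = (-117649 - 1*2025) + 5 = (-117649 - 2025) + 5 = -119674 + 5 = -119669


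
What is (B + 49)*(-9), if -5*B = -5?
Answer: -450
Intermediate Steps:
B = 1 (B = -1/5*(-5) = 1)
(B + 49)*(-9) = (1 + 49)*(-9) = 50*(-9) = -450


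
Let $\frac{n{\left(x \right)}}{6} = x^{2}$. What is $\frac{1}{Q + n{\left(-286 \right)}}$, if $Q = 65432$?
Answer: $\frac{1}{556208} \approx 1.7979 \cdot 10^{-6}$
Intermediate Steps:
$n{\left(x \right)} = 6 x^{2}$
$\frac{1}{Q + n{\left(-286 \right)}} = \frac{1}{65432 + 6 \left(-286\right)^{2}} = \frac{1}{65432 + 6 \cdot 81796} = \frac{1}{65432 + 490776} = \frac{1}{556208}$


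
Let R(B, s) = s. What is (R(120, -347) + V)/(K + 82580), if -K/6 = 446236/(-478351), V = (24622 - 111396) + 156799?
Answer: 16665270489/19752451498 ≈ 0.84371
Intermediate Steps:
V = 70025 (V = -86774 + 156799 = 70025)
K = 2677416/478351 (K = -2677416/(-478351) = -2677416*(-1)/478351 = -6*(-446236/478351) = 2677416/478351 ≈ 5.5972)
(R(120, -347) + V)/(K + 82580) = (-347 + 70025)/(2677416/478351 + 82580) = 69678/(39504902996/478351) = 69678*(478351/39504902996) = 16665270489/19752451498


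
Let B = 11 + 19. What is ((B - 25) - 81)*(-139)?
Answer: 10564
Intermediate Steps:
B = 30
((B - 25) - 81)*(-139) = ((30 - 25) - 81)*(-139) = (5 - 81)*(-139) = -76*(-139) = 10564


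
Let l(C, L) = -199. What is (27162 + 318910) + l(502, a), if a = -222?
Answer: 345873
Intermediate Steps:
(27162 + 318910) + l(502, a) = (27162 + 318910) - 199 = 346072 - 199 = 345873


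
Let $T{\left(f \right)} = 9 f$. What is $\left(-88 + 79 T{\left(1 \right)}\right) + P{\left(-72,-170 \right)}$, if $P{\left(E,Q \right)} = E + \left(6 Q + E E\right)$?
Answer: $4715$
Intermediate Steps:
$P{\left(E,Q \right)} = E + E^{2} + 6 Q$ ($P{\left(E,Q \right)} = E + \left(6 Q + E^{2}\right) = E + \left(E^{2} + 6 Q\right) = E + E^{2} + 6 Q$)
$\left(-88 + 79 T{\left(1 \right)}\right) + P{\left(-72,-170 \right)} = \left(-88 + 79 \cdot 9 \cdot 1\right) + \left(-72 + \left(-72\right)^{2} + 6 \left(-170\right)\right) = \left(-88 + 79 \cdot 9\right) - -4092 = \left(-88 + 711\right) + 4092 = 623 + 4092 = 4715$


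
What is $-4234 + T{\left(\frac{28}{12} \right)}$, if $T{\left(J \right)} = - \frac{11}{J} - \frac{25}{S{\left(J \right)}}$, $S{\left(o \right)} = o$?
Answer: $- \frac{29746}{7} \approx -4249.4$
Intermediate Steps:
$T{\left(J \right)} = - \frac{36}{J}$ ($T{\left(J \right)} = - \frac{11}{J} - \frac{25}{J} = - \frac{36}{J}$)
$-4234 + T{\left(\frac{28}{12} \right)} = -4234 - \frac{36}{28 \cdot \frac{1}{12}} = -4234 - \frac{36}{\frac{7}{3}} = -4234 - \frac{108}{7} = - \frac{29746}{7}$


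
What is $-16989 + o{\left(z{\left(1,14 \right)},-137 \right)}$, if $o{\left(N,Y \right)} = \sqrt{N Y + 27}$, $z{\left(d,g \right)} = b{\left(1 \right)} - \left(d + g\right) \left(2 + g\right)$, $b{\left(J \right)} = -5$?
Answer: $-16989 + 2 \sqrt{8398} \approx -16806.0$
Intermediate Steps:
$z{\left(d,g \right)} = -5 - \left(2 + g\right) \left(d + g\right)$ ($z{\left(d,g \right)} = -5 - \left(d + g\right) \left(2 + g\right) = -5 - \left(2 + g\right) \left(d + g\right)$)
$o{\left(N,Y \right)} = \sqrt{27 + N Y}$
$-16989 + o{\left(z{\left(1,14 \right)},-137 \right)} = -16989 + \sqrt{27 + \left(-5 - 14^{2} - 2 - 28 - 1 \cdot 14\right) \left(-137\right)} = -16989 + \sqrt{27 + \left(-5 - 196 - 2 - 28 - 14\right) \left(-137\right)} = -16989 + \sqrt{27 - -33565} = -16989 + \sqrt{27 + 33565} = -16989 + \sqrt{33592} = -16989 + 2 \sqrt{8398}$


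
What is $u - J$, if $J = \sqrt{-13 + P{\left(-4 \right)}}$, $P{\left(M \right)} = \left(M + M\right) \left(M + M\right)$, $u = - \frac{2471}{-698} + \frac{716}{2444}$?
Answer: $\frac{1634723}{426478} - \sqrt{51} \approx -3.3083$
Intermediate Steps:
$u = \frac{1634723}{426478}$ ($u = \left(-2471\right) \left(- \frac{1}{698}\right) + 716 \cdot \frac{1}{2444} = \frac{2471}{698} + \frac{179}{611} = \frac{1634723}{426478} \approx 3.8331$)
$P{\left(M \right)} = 4 M^{2}$ ($P{\left(M \right)} = 2 M 2 M = 4 M^{2}$)
$J = \sqrt{51}$ ($J = \sqrt{-13 + 4 \left(-4\right)^{2}} = \sqrt{-13 + 4 \cdot 16} = \sqrt{-13 + 64} = \sqrt{51} \approx 7.1414$)
$u - J = \frac{1634723}{426478} - \sqrt{51}$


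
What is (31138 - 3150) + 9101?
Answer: 37089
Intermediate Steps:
(31138 - 3150) + 9101 = 27988 + 9101 = 37089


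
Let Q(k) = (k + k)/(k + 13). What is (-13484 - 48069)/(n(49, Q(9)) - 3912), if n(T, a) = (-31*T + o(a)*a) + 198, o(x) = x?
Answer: 7447913/633112 ≈ 11.764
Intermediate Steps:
Q(k) = 2*k/(13 + k) (Q(k) = (2*k)/(13 + k) = 2*k/(13 + k))
n(T, a) = 198 + a**2 - 31*T (n(T, a) = (-31*T + a*a) + 198 = (-31*T + a**2) + 198 = (a**2 - 31*T) + 198 = 198 + a**2 - 31*T)
(-13484 - 48069)/(n(49, Q(9)) - 3912) = (-13484 - 48069)/((198 + (2*9/(13 + 9))**2 - 31*49) - 3912) = -61553/((198 + (2*9/22)**2 - 1519) - 3912) = -61553/((198 + (2*9*(1/22))**2 - 1519) - 3912) = -61553/((198 + (9/11)**2 - 1519) - 3912) = -61553/((198 + 81/121 - 1519) - 3912) = -61553/(-159760/121 - 3912) = -61553/(-633112/121) = -61553*(-121/633112) = 7447913/633112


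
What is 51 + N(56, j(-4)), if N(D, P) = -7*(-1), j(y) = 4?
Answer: 58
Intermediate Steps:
N(D, P) = 7
51 + N(56, j(-4)) = 51 + 7 = 58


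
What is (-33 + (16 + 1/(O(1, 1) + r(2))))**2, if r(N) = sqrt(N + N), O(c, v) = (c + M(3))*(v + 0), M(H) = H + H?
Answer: 23104/81 ≈ 285.23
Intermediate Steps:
M(H) = 2*H
O(c, v) = v*(6 + c) (O(c, v) = (c + 2*3)*(v + 0) = (c + 6)*v = (6 + c)*v = v*(6 + c))
r(N) = sqrt(2)*sqrt(N) (r(N) = sqrt(2*N) = sqrt(2)*sqrt(N))
(-33 + (16 + 1/(O(1, 1) + r(2))))**2 = (-33 + (16 + 1/(1*(6 + 1) + sqrt(2)*sqrt(2))))**2 = (-33 + (16 + 1/(1*7 + 2)))**2 = (-33 + (16 + 1/(7 + 2)))**2 = (-33 + (16 + 1/9))**2 = (-33 + 145/9)**2 = (-152/9)**2 = 23104/81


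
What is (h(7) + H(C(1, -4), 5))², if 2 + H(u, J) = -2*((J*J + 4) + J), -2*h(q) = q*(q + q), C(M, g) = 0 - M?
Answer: 14161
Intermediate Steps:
C(M, g) = -M
h(q) = -q² (h(q) = -q*(q + q)/2 = -q*2*q/2 = -q²)
H(u, J) = -10 - 2*J - 2*J² (H(u, J) = -2 - 2*((J*J + 4) + J) = -2 - 2*((J² + 4) + J) = -2 - 2*((4 + J²) + J) = -2 - 2*(4 + J + J²) = -2 + (-8 - 2*J - 2*J²) = -10 - 2*J - 2*J²)
(h(7) + H(C(1, -4), 5))² = (-1*7² + (-10 - 2*5 - 2*5²))² = (-1*49 + (-10 - 10 - 2*25))² = (-49 + (-10 - 10 - 50))² = (-49 - 70)² = (-119)² = 14161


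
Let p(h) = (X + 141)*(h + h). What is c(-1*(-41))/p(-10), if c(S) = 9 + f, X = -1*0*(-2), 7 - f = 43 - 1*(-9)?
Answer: 3/235 ≈ 0.012766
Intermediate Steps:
f = -45 (f = 7 - (43 - 1*(-9)) = 7 - (43 + 9) = 7 - 1*52 = 7 - 52 = -45)
X = 0 (X = 0*(-2) = 0)
c(S) = -36 (c(S) = 9 - 45 = -36)
p(h) = 282*h (p(h) = (0 + 141)*(h + h) = 141*(2*h) = 282*h)
c(-1*(-41))/p(-10) = -36/(282*(-10)) = -36/(-2820) = -36*(-1/2820) = 3/235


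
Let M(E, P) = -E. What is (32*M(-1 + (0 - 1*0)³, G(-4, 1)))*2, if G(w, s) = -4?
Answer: 64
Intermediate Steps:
(32*M(-1 + (0 - 1*0)³, G(-4, 1)))*2 = (32*(-(-1 + (0 - 1*0)³)))*2 = (32*(-(-1 + (0 + 0)³)))*2 = (32*(-(-1 + 0³)))*2 = (32*(-(-1 + 0)))*2 = (32*(-1*(-1)))*2 = (32*1)*2 = 32*2 = 64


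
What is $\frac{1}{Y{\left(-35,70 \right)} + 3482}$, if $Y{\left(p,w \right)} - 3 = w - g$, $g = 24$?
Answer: $\frac{1}{3531} \approx 0.00028321$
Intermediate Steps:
$Y{\left(p,w \right)} = -21 + w$ ($Y{\left(p,w \right)} = 3 + \left(w - 24\right) = 3 + \left(-24 + w\right) = -21 + w$)
$\frac{1}{Y{\left(-35,70 \right)} + 3482} = \frac{1}{\left(-21 + 70\right) + 3482} = \frac{1}{49 + 3482} = \frac{1}{3531}$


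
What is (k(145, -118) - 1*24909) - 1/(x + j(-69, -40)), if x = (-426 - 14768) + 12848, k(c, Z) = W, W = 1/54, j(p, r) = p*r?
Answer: -15468479/621 ≈ -24909.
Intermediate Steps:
W = 1/54 ≈ 0.018519
k(c, Z) = 1/54
x = -2346 (x = -15194 + 12848 = -2346)
(k(145, -118) - 1*24909) - 1/(x + j(-69, -40)) = (1/54 - 1*24909) - 1/(-2346 - 69*(-40)) = (1/54 - 24909) - 1/(-2346 + 2760) = -1345085/54 - 1/414 = -15468479/621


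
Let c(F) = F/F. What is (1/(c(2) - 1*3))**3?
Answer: -1/8 ≈ -0.12500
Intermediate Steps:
c(F) = 1
(1/(c(2) - 1*3))**3 = (1/(1 - 1*3))**3 = (1/(1 - 3))**3 = (1/(-2))**3 = (-1/2)**3 = -1/8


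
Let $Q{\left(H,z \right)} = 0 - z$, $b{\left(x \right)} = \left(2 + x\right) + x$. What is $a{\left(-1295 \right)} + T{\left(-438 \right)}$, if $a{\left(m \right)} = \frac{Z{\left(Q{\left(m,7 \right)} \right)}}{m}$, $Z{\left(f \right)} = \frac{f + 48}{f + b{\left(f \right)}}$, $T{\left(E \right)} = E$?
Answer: $- \frac{10776949}{24605} \approx -438.0$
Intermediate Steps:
$b{\left(x \right)} = 2 + 2 x$
$Q{\left(H,z \right)} = - z$
$Z{\left(f \right)} = \frac{48 + f}{2 + 3 f}$ ($Z{\left(f \right)} = \frac{f + 48}{f + \left(2 + 2 f\right)} = \frac{48 + f}{2 + 3 f}$)
$a{\left(m \right)} = - \frac{41}{19 m}$ ($a{\left(m \right)} = \frac{\frac{1}{2 + 3 \left(\left(-1\right) 7\right)} \left(48 - 7\right)}{m} = \frac{\frac{1}{2 + 3 \left(-7\right)} \left(48 - 7\right)}{m} = \frac{\frac{1}{2 - 21} \cdot 41}{m} = \frac{\frac{1}{-19} \cdot 41}{m} = \frac{\left(- \frac{1}{19}\right) 41}{m} = - \frac{41}{19 m}$)
$a{\left(-1295 \right)} + T{\left(-438 \right)} = - \frac{41}{19 \left(-1295\right)} - 438 = \left(- \frac{41}{19}\right) \left(- \frac{1}{1295}\right) - 438 = \frac{41}{24605} - 438 = - \frac{10776949}{24605}$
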